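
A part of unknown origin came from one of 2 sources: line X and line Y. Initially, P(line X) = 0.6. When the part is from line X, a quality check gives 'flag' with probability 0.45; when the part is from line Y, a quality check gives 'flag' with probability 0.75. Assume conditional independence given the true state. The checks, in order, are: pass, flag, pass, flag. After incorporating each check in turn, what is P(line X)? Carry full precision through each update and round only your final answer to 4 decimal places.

0.7233

After 'pass': P(line X) = 0.55·0.6000 / (0.55·0.6000 + 0.25·0.4000) ≈ 0.7674
After 'flag': P(line X) = 0.45·0.7674 / (0.45·0.7674 + 0.75·0.2326) ≈ 0.6644
After 'pass': P(line X) = 0.55·0.6644 / (0.55·0.6644 + 0.25·0.3356) ≈ 0.8133
After 'flag': P(line X) = 0.45·0.8133 / (0.45·0.8133 + 0.75·0.1867) ≈ 0.7233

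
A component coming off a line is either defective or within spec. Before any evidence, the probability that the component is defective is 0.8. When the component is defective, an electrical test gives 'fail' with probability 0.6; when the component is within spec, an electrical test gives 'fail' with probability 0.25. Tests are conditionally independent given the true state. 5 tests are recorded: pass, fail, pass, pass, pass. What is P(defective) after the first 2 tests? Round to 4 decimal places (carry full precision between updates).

0.8366

After 'pass': P(defective) = 0.4·0.8000 / (0.4·0.8000 + 0.75·0.2000) ≈ 0.6809
After 'fail': P(defective) = 0.6·0.6809 / (0.6·0.6809 + 0.25·0.3191) ≈ 0.8366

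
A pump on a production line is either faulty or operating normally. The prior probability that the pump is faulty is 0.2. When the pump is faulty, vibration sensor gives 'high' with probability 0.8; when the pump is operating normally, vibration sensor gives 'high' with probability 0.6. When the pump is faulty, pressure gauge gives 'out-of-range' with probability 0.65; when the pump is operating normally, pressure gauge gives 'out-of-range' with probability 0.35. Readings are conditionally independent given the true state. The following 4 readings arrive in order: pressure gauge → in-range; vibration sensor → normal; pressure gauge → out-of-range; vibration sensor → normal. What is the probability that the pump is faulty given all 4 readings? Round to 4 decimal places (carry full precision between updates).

Apply Bayes' rule sequentially, carrying P(faulty) forward.
After pressure gauge='in-range': P(faulty) = 0.35·0.2000 / (0.35·0.2000 + 0.65·0.8000) ≈ 0.1186
After vibration sensor='normal': P(faulty) = 0.2·0.1186 / (0.2·0.1186 + 0.4·0.8814) ≈ 0.0631
After pressure gauge='out-of-range': P(faulty) = 0.65·0.0631 / (0.65·0.0631 + 0.35·0.9369) ≈ 0.1111
After vibration sensor='normal': P(faulty) = 0.2·0.1111 / (0.2·0.1111 + 0.4·0.8889) ≈ 0.0588

0.0588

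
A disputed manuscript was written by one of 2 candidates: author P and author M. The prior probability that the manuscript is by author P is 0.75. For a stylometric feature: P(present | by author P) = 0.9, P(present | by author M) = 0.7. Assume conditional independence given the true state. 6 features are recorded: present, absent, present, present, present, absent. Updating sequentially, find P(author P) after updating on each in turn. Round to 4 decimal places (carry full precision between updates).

0.4767

After 'present': P(author P) = 0.9·0.7500 / (0.9·0.7500 + 0.7·0.2500) ≈ 0.7941
After 'absent': P(author P) = 0.1·0.7941 / (0.1·0.7941 + 0.3·0.2059) ≈ 0.5625
After 'present': P(author P) = 0.9·0.5625 / (0.9·0.5625 + 0.7·0.4375) ≈ 0.6231
After 'present': P(author P) = 0.9·0.6231 / (0.9·0.6231 + 0.7·0.3769) ≈ 0.6800
After 'present': P(author P) = 0.9·0.6800 / (0.9·0.6800 + 0.7·0.3200) ≈ 0.7321
After 'absent': P(author P) = 0.1·0.7321 / (0.1·0.7321 + 0.3·0.2679) ≈ 0.4767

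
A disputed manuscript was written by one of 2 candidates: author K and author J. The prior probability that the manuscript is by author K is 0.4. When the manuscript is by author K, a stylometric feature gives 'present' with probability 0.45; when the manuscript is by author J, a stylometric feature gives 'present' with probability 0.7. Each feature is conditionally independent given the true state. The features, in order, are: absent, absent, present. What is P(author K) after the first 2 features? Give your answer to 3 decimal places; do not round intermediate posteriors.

After 'absent': P(author K) = 0.55·0.4000 / (0.55·0.4000 + 0.3·0.6000) ≈ 0.5500
After 'absent': P(author K) = 0.55·0.5500 / (0.55·0.5500 + 0.3·0.4500) ≈ 0.6914

0.691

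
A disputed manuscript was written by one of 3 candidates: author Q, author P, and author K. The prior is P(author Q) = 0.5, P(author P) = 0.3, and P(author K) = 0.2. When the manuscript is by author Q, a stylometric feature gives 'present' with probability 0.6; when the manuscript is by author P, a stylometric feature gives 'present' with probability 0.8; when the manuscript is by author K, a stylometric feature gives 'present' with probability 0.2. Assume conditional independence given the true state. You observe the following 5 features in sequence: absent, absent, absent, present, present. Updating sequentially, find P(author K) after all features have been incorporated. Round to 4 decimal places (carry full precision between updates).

0.2388

After 'absent': normaliser = 0.4·0.5000 + 0.2·0.3000 + 0.8·0.2000; P(author Q) ≈ 0.4762, P(author P) ≈ 0.1429, P(author K) ≈ 0.3810
After 'absent': normaliser = 0.4·0.4762 + 0.2·0.1429 + 0.8·0.3810; P(author Q) ≈ 0.3636, P(author P) ≈ 0.0545, P(author K) ≈ 0.5818
After 'absent': normaliser = 0.4·0.3636 + 0.2·0.0545 + 0.8·0.5818; P(author Q) ≈ 0.2339, P(author P) ≈ 0.0175, P(author K) ≈ 0.7485
After 'present': normaliser = 0.6·0.2339 + 0.8·0.0175 + 0.2·0.7485; P(author Q) ≈ 0.4615, P(author P) ≈ 0.0462, P(author K) ≈ 0.4923
After 'present': normaliser = 0.6·0.4615 + 0.8·0.0462 + 0.2·0.4923; P(author Q) ≈ 0.6716, P(author P) ≈ 0.0896, P(author K) ≈ 0.2388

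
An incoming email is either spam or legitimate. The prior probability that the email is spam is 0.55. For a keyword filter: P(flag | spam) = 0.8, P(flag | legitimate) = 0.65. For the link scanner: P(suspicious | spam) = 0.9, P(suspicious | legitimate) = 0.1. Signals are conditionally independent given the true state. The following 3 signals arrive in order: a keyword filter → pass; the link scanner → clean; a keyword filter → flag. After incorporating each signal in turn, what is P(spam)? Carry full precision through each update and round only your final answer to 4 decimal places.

After a keyword filter='pass': P(spam) = 0.2·0.5500 / (0.2·0.5500 + 0.35·0.4500) ≈ 0.4112
After the link scanner='clean': P(spam) = 0.1·0.4112 / (0.1·0.4112 + 0.9·0.5888) ≈ 0.0720
After a keyword filter='flag': P(spam) = 0.8·0.0720 / (0.8·0.0720 + 0.65·0.9280) ≈ 0.0872

0.0872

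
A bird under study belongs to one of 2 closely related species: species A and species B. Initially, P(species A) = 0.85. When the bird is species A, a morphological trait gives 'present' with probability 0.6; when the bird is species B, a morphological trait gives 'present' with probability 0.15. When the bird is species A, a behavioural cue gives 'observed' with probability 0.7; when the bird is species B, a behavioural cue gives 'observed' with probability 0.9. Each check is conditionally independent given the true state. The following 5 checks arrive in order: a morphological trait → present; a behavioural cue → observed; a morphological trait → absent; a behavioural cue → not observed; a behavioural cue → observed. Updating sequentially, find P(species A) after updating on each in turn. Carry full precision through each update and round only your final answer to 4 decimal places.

0.9509

After a morphological trait='present': P(species A) = 0.6·0.8500 / (0.6·0.8500 + 0.15·0.1500) ≈ 0.9577
After a behavioural cue='observed': P(species A) = 0.7·0.9577 / (0.7·0.9577 + 0.9·0.0423) ≈ 0.9463
After a morphological trait='absent': P(species A) = 0.4·0.9463 / (0.4·0.9463 + 0.85·0.0537) ≈ 0.8924
After a behavioural cue='not observed': P(species A) = 0.3·0.8924 / (0.3·0.8924 + 0.1·0.1076) ≈ 0.9614
After a behavioural cue='observed': P(species A) = 0.7·0.9614 / (0.7·0.9614 + 0.9·0.0386) ≈ 0.9509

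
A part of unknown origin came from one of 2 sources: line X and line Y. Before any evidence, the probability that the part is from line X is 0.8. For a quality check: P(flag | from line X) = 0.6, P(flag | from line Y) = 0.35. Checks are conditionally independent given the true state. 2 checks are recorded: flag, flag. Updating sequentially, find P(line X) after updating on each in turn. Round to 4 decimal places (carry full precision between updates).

0.9216

After 'flag': P(line X) = 0.6·0.8000 / (0.6·0.8000 + 0.35·0.2000) ≈ 0.8727
After 'flag': P(line X) = 0.6·0.8727 / (0.6·0.8727 + 0.35·0.1273) ≈ 0.9216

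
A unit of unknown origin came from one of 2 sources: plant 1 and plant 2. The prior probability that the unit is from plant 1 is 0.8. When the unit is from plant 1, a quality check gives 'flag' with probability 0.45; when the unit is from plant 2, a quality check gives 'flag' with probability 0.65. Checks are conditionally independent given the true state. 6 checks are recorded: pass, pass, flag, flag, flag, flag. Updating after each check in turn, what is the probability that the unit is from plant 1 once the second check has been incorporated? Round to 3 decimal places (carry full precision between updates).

After 'pass': P(plant 1) = 0.55·0.8000 / (0.55·0.8000 + 0.35·0.2000) ≈ 0.8627
After 'pass': P(plant 1) = 0.55·0.8627 / (0.55·0.8627 + 0.35·0.1373) ≈ 0.9081

0.908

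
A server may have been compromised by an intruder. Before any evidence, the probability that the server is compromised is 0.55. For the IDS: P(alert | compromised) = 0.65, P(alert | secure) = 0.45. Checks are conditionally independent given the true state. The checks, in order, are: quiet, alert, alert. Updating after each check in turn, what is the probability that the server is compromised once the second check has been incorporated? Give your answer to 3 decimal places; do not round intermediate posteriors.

0.529

Apply Bayes' rule sequentially, carrying P(compromised) forward.
After 'quiet': P(compromised) = 0.35·0.5500 / (0.35·0.5500 + 0.55·0.4500) ≈ 0.4375
After 'alert': P(compromised) = 0.65·0.4375 / (0.65·0.4375 + 0.45·0.5625) ≈ 0.5291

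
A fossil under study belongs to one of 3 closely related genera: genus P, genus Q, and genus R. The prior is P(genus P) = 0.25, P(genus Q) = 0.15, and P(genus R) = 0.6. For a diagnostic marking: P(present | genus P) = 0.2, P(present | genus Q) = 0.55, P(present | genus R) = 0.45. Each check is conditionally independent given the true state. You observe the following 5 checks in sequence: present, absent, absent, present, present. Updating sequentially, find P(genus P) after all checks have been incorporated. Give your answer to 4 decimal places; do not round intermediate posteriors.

Apply Bayes' rule sequentially, carrying P(genus P) forward.
After 'present': normaliser = 0.2·0.2500 + 0.55·0.1500 + 0.45·0.6000; P(genus P) ≈ 0.1242, P(genus Q) ≈ 0.2050, P(genus R) ≈ 0.6708
After 'absent': normaliser = 0.8·0.1242 + 0.45·0.2050 + 0.55·0.6708; P(genus P) ≈ 0.1773, P(genus Q) ≈ 0.1645, P(genus R) ≈ 0.6582
After 'absent': normaliser = 0.8·0.1773 + 0.45·0.1645 + 0.55·0.6582; P(genus P) ≈ 0.2454, P(genus Q) ≈ 0.1281, P(genus R) ≈ 0.6264
After 'present': normaliser = 0.2·0.2454 + 0.55·0.1281 + 0.45·0.6264; P(genus P) ≈ 0.1223, P(genus Q) ≈ 0.1755, P(genus R) ≈ 0.7022
After 'present': normaliser = 0.2·0.1223 + 0.55·0.1755 + 0.45·0.7022; P(genus P) ≈ 0.0560, P(genus Q) ≈ 0.2209, P(genus R) ≈ 0.7231

0.0560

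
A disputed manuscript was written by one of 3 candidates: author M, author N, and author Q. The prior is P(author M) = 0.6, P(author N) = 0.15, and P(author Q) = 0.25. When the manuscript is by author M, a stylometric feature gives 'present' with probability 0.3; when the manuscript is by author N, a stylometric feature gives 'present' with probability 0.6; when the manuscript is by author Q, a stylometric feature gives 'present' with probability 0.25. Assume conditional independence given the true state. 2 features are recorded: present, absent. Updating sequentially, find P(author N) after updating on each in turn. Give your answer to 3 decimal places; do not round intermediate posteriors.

Each posterior becomes the prior for the next update.
After 'present': normaliser = 0.3·0.6000 + 0.6·0.1500 + 0.25·0.2500; P(author M) ≈ 0.5414, P(author N) ≈ 0.2707, P(author Q) ≈ 0.1880
After 'absent': normaliser = 0.7·0.5414 + 0.4·0.2707 + 0.75·0.1880; P(author M) ≈ 0.6032, P(author N) ≈ 0.1724, P(author Q) ≈ 0.2244

0.172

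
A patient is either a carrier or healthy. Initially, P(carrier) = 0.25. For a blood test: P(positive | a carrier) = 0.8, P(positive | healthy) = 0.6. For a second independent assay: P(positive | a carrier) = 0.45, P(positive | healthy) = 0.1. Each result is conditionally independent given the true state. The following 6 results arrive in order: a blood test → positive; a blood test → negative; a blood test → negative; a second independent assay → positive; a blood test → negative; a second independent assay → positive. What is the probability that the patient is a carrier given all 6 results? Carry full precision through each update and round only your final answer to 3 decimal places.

0.529

After a blood test='positive': P(carrier) = 0.8·0.2500 / (0.8·0.2500 + 0.6·0.7500) ≈ 0.3077
After a blood test='negative': P(carrier) = 0.2·0.3077 / (0.2·0.3077 + 0.4·0.6923) ≈ 0.1818
After a blood test='negative': P(carrier) = 0.2·0.1818 / (0.2·0.1818 + 0.4·0.8182) ≈ 0.1000
After a second independent assay='positive': P(carrier) = 0.45·0.1000 / (0.45·0.1000 + 0.1·0.9000) ≈ 0.3333
After a blood test='negative': P(carrier) = 0.2·0.3333 / (0.2·0.3333 + 0.4·0.6667) ≈ 0.2000
After a second independent assay='positive': P(carrier) = 0.45·0.2000 / (0.45·0.2000 + 0.1·0.8000) ≈ 0.5294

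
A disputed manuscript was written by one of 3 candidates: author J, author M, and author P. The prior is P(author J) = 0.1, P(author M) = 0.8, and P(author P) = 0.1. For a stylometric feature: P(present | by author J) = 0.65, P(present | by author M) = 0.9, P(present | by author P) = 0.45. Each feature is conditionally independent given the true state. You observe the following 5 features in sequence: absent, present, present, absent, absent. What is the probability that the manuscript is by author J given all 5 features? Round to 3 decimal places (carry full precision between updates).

After 'absent': normaliser = 0.35·0.1000 + 0.1·0.8000 + 0.55·0.1000; P(author J) ≈ 0.2059, P(author M) ≈ 0.4706, P(author P) ≈ 0.3235
After 'present': normaliser = 0.65·0.2059 + 0.9·0.4706 + 0.45·0.3235; P(author J) ≈ 0.1904, P(author M) ≈ 0.6025, P(author P) ≈ 0.2071
After 'present': normaliser = 0.65·0.1904 + 0.9·0.6025 + 0.45·0.2071; P(author J) ≈ 0.1630, P(author M) ≈ 0.7142, P(author P) ≈ 0.1228
After 'absent': normaliser = 0.35·0.1630 + 0.1·0.7142 + 0.55·0.1228; P(author J) ≈ 0.2911, P(author M) ≈ 0.3644, P(author P) ≈ 0.3445
After 'absent': normaliser = 0.35·0.2911 + 0.1·0.3644 + 0.55·0.3445; P(author J) ≈ 0.3108, P(author M) ≈ 0.1112, P(author P) ≈ 0.5780

0.311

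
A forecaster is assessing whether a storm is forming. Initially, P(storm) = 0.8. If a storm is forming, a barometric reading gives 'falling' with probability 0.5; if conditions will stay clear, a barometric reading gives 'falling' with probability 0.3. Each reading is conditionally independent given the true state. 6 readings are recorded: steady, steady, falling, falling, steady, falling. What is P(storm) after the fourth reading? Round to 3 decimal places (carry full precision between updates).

After 'steady': P(storm) = 0.5·0.8000 / (0.5·0.8000 + 0.7·0.2000) ≈ 0.7407
After 'steady': P(storm) = 0.5·0.7407 / (0.5·0.7407 + 0.7·0.2593) ≈ 0.6711
After 'falling': P(storm) = 0.5·0.6711 / (0.5·0.6711 + 0.3·0.3289) ≈ 0.7728
After 'falling': P(storm) = 0.5·0.7728 / (0.5·0.7728 + 0.3·0.2272) ≈ 0.8501

0.850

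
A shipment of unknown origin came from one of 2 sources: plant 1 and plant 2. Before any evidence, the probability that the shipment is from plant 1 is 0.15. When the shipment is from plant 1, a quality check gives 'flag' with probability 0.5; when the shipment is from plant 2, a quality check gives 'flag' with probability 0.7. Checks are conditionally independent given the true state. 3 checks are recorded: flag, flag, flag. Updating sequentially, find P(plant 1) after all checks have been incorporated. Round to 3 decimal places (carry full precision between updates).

Apply Bayes' rule sequentially, carrying P(plant 1) forward.
After 'flag': P(plant 1) = 0.5·0.1500 / (0.5·0.1500 + 0.7·0.8500) ≈ 0.1119
After 'flag': P(plant 1) = 0.5·0.1119 / (0.5·0.1119 + 0.7·0.8881) ≈ 0.0826
After 'flag': P(plant 1) = 0.5·0.0826 / (0.5·0.0826 + 0.7·0.9174) ≈ 0.0604

0.060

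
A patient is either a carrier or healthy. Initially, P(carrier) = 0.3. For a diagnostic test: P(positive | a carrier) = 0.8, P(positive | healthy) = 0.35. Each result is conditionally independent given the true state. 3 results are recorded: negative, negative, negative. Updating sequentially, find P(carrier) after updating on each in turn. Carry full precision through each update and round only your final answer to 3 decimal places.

0.012

After 'negative': P(carrier) = 0.2·0.3000 / (0.2·0.3000 + 0.65·0.7000) ≈ 0.1165
After 'negative': P(carrier) = 0.2·0.1165 / (0.2·0.1165 + 0.65·0.8835) ≈ 0.0390
After 'negative': P(carrier) = 0.2·0.0390 / (0.2·0.0390 + 0.65·0.9610) ≈ 0.0123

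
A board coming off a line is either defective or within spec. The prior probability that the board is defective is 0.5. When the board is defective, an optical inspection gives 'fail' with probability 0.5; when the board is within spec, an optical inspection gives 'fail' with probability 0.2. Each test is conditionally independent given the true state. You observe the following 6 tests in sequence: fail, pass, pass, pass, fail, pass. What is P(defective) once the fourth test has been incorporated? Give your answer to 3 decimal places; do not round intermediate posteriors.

After 'fail': P(defective) = 0.5·0.5000 / (0.5·0.5000 + 0.2·0.5000) ≈ 0.7143
After 'pass': P(defective) = 0.5·0.7143 / (0.5·0.7143 + 0.8·0.2857) ≈ 0.6098
After 'pass': P(defective) = 0.5·0.6098 / (0.5·0.6098 + 0.8·0.3902) ≈ 0.4941
After 'pass': P(defective) = 0.5·0.4941 / (0.5·0.4941 + 0.8·0.5059) ≈ 0.3790

0.379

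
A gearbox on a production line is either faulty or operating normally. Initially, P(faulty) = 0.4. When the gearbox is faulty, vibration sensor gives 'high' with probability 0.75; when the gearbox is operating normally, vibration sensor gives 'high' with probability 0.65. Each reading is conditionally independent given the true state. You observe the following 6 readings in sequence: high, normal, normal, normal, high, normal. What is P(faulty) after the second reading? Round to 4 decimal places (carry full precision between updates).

After 'high': P(faulty) = 0.75·0.4000 / (0.75·0.4000 + 0.65·0.6000) ≈ 0.4348
After 'normal': P(faulty) = 0.25·0.4348 / (0.25·0.4348 + 0.35·0.5652) ≈ 0.3546

0.3546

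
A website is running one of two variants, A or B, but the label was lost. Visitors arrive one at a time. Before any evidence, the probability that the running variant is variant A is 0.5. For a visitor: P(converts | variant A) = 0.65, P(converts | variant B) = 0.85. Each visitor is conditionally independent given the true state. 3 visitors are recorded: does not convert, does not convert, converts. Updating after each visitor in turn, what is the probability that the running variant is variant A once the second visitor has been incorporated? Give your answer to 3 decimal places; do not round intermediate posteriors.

After 'does not convert': P(A) = 0.35·0.5000 / (0.35·0.5000 + 0.15·0.5000) ≈ 0.7000
After 'does not convert': P(A) = 0.35·0.7000 / (0.35·0.7000 + 0.15·0.3000) ≈ 0.8448

0.845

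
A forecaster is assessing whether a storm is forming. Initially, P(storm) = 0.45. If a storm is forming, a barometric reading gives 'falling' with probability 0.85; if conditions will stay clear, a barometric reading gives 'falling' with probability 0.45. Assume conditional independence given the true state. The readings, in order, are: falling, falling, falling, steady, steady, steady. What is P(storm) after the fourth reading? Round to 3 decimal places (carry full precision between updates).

Apply Bayes' rule sequentially, carrying P(storm) forward.
After 'falling': P(storm) = 0.85·0.4500 / (0.85·0.4500 + 0.45·0.5500) ≈ 0.6071
After 'falling': P(storm) = 0.85·0.6071 / (0.85·0.6071 + 0.45·0.3929) ≈ 0.7448
After 'falling': P(storm) = 0.85·0.7448 / (0.85·0.7448 + 0.45·0.2552) ≈ 0.8465
After 'steady': P(storm) = 0.15·0.8465 / (0.15·0.8465 + 0.55·0.1535) ≈ 0.6006

0.601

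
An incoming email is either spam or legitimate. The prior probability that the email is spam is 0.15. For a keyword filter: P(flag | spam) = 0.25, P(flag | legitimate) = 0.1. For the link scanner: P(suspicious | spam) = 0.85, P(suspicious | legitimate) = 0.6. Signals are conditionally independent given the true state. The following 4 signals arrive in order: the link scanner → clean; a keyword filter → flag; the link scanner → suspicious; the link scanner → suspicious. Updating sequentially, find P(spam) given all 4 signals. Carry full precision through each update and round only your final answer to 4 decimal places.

0.2493

After the link scanner='clean': P(spam) = 0.15·0.1500 / (0.15·0.1500 + 0.4·0.8500) ≈ 0.0621
After a keyword filter='flag': P(spam) = 0.25·0.0621 / (0.25·0.0621 + 0.1·0.9379) ≈ 0.1420
After the link scanner='suspicious': P(spam) = 0.85·0.1420 / (0.85·0.1420 + 0.6·0.8580) ≈ 0.1899
After the link scanner='suspicious': P(spam) = 0.85·0.1899 / (0.85·0.1899 + 0.6·0.8101) ≈ 0.2493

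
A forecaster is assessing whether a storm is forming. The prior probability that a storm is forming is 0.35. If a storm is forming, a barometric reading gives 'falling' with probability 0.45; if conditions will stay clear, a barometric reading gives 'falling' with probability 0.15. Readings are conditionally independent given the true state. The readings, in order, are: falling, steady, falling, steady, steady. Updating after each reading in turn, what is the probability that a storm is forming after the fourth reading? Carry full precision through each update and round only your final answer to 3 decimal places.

After 'falling': P(storm) = 0.45·0.3500 / (0.45·0.3500 + 0.15·0.6500) ≈ 0.6176
After 'steady': P(storm) = 0.55·0.6176 / (0.55·0.6176 + 0.85·0.3824) ≈ 0.5111
After 'falling': P(storm) = 0.45·0.5111 / (0.45·0.5111 + 0.15·0.4889) ≈ 0.7582
After 'steady': P(storm) = 0.55·0.7582 / (0.55·0.7582 + 0.85·0.2418) ≈ 0.6699

0.670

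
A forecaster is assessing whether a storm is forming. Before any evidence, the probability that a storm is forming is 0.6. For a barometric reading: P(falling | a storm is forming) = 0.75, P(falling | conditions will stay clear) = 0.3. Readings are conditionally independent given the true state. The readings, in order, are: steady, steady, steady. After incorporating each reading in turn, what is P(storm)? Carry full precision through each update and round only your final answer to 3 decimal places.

0.064

After 'steady': P(storm) = 0.25·0.6000 / (0.25·0.6000 + 0.7·0.4000) ≈ 0.3488
After 'steady': P(storm) = 0.25·0.3488 / (0.25·0.3488 + 0.7·0.6512) ≈ 0.1606
After 'steady': P(storm) = 0.25·0.1606 / (0.25·0.1606 + 0.7·0.8394) ≈ 0.0640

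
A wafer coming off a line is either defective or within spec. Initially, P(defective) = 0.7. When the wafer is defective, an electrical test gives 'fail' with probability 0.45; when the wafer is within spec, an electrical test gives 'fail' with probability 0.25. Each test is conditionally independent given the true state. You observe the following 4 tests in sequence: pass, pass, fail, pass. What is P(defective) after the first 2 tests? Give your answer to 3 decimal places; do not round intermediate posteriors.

Each posterior becomes the prior for the next update.
After 'pass': P(defective) = 0.55·0.7000 / (0.55·0.7000 + 0.75·0.3000) ≈ 0.6311
After 'pass': P(defective) = 0.55·0.6311 / (0.55·0.6311 + 0.75·0.3689) ≈ 0.5565

0.557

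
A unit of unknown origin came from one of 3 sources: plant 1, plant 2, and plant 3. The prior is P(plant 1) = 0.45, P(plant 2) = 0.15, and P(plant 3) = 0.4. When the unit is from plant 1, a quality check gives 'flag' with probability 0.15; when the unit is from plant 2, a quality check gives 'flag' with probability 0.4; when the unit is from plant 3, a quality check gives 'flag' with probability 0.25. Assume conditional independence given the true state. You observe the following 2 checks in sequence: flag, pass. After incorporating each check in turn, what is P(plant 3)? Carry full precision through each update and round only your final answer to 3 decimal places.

After 'flag': normaliser = 0.15·0.4500 + 0.4·0.1500 + 0.25·0.4000; P(plant 1) ≈ 0.2967, P(plant 2) ≈ 0.2637, P(plant 3) ≈ 0.4396
After 'pass': normaliser = 0.85·0.2967 + 0.6·0.2637 + 0.75·0.4396; P(plant 1) ≈ 0.3408, P(plant 2) ≈ 0.2138, P(plant 3) ≈ 0.4454

0.445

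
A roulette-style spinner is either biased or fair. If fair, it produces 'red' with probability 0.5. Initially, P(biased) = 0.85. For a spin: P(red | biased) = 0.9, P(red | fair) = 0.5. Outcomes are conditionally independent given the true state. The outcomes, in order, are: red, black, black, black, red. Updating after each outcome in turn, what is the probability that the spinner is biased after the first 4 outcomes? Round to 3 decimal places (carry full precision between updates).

Apply Bayes' rule sequentially, carrying P(biased) forward.
After 'red': P(biased) = 0.9·0.8500 / (0.9·0.8500 + 0.5·0.1500) ≈ 0.9107
After 'black': P(biased) = 0.1·0.9107 / (0.1·0.9107 + 0.5·0.0893) ≈ 0.6711
After 'black': P(biased) = 0.1·0.6711 / (0.1·0.6711 + 0.5·0.3289) ≈ 0.2898
After 'black': P(biased) = 0.1·0.2898 / (0.1·0.2898 + 0.5·0.7102) ≈ 0.0754

0.075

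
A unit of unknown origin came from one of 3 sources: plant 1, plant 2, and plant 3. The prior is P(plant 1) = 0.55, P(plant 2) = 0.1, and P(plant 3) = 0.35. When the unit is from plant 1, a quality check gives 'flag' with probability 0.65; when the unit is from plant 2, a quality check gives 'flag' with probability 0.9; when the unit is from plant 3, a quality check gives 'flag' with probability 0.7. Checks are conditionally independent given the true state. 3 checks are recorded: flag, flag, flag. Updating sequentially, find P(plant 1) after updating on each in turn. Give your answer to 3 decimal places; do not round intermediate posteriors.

After 'flag': normaliser = 0.65·0.5500 + 0.9·0.1000 + 0.7·0.3500; P(plant 1) ≈ 0.5162, P(plant 2) ≈ 0.1300, P(plant 3) ≈ 0.3538
After 'flag': normaliser = 0.65·0.5162 + 0.9·0.1300 + 0.7·0.3538; P(plant 1) ≈ 0.4792, P(plant 2) ≈ 0.1671, P(plant 3) ≈ 0.3537
After 'flag': normaliser = 0.65·0.4792 + 0.9·0.1671 + 0.7·0.3537; P(plant 1) ≈ 0.4391, P(plant 2) ≈ 0.2119, P(plant 3) ≈ 0.3490

0.439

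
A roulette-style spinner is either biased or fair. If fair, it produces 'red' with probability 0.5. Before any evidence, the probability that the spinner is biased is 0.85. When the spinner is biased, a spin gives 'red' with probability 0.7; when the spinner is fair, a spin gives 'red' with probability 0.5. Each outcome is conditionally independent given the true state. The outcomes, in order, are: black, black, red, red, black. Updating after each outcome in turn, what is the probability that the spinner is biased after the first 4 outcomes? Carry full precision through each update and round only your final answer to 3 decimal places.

0.800

After 'black': P(biased) = 0.3·0.8500 / (0.3·0.8500 + 0.5·0.1500) ≈ 0.7727
After 'black': P(biased) = 0.3·0.7727 / (0.3·0.7727 + 0.5·0.2273) ≈ 0.6711
After 'red': P(biased) = 0.7·0.6711 / (0.7·0.6711 + 0.5·0.3289) ≈ 0.7407
After 'red': P(biased) = 0.7·0.7407 / (0.7·0.7407 + 0.5·0.2593) ≈ 0.7999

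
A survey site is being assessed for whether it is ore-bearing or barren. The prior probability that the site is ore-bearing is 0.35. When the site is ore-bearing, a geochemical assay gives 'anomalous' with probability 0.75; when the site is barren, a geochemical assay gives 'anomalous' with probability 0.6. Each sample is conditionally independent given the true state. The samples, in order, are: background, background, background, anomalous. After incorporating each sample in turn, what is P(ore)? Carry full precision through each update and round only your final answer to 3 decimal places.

After 'background': P(ore) = 0.25·0.3500 / (0.25·0.3500 + 0.4·0.6500) ≈ 0.2518
After 'background': P(ore) = 0.25·0.2518 / (0.25·0.2518 + 0.4·0.7482) ≈ 0.1738
After 'background': P(ore) = 0.25·0.1738 / (0.25·0.1738 + 0.4·0.8262) ≈ 0.1162
After 'anomalous': P(ore) = 0.75·0.1162 / (0.75·0.1162 + 0.6·0.8838) ≈ 0.1411

0.141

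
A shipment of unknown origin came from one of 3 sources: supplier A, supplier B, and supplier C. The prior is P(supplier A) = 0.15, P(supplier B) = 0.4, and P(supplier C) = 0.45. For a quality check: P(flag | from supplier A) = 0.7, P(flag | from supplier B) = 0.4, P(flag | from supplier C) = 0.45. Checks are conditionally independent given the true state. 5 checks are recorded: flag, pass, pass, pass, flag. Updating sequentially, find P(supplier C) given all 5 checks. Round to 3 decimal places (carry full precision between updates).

After 'flag': normaliser = 0.7·0.1500 + 0.4·0.4000 + 0.45·0.4500; P(supplier A) ≈ 0.2246, P(supplier B) ≈ 0.3422, P(supplier C) ≈ 0.4332
After 'pass': normaliser = 0.3·0.2246 + 0.6·0.3422 + 0.55·0.4332; P(supplier A) ≈ 0.1319, P(supplier B) ≈ 0.4019, P(supplier C) ≈ 0.4662
After 'pass': normaliser = 0.3·0.1319 + 0.6·0.4019 + 0.55·0.4662; P(supplier A) ≈ 0.0737, P(supplier B) ≈ 0.4489, P(supplier C) ≈ 0.4774
After 'pass': normaliser = 0.3·0.0737 + 0.6·0.4489 + 0.55·0.4774; P(supplier A) ≈ 0.0399, P(supplier B) ≈ 0.4862, P(supplier C) ≈ 0.4739
After 'flag': normaliser = 0.7·0.0399 + 0.4·0.4862 + 0.45·0.4739; P(supplier A) ≈ 0.0641, P(supplier B) ≈ 0.4464, P(supplier C) ≈ 0.4895

0.490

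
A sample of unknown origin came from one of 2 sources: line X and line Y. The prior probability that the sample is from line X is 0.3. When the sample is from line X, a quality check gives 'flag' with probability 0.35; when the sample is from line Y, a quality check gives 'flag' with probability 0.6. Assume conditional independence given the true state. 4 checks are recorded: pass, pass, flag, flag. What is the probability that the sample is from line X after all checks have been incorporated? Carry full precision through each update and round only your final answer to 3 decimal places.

Apply Bayes' rule sequentially, carrying P(line X) forward.
After 'pass': P(line X) = 0.65·0.3000 / (0.65·0.3000 + 0.4·0.7000) ≈ 0.4105
After 'pass': P(line X) = 0.65·0.4105 / (0.65·0.4105 + 0.4·0.5895) ≈ 0.5309
After 'flag': P(line X) = 0.35·0.5309 / (0.35·0.5309 + 0.6·0.4691) ≈ 0.3976
After 'flag': P(line X) = 0.35·0.3976 / (0.35·0.3976 + 0.6·0.6024) ≈ 0.2780

0.278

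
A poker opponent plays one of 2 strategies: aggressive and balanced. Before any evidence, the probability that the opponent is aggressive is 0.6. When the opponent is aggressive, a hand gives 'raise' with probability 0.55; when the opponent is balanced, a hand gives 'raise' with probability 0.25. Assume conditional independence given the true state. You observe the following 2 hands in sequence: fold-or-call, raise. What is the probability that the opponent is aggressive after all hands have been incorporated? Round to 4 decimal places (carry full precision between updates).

0.6644

After 'fold-or-call': P(aggressive) = 0.45·0.6000 / (0.45·0.6000 + 0.75·0.4000) ≈ 0.4737
After 'raise': P(aggressive) = 0.55·0.4737 / (0.55·0.4737 + 0.25·0.5263) ≈ 0.6644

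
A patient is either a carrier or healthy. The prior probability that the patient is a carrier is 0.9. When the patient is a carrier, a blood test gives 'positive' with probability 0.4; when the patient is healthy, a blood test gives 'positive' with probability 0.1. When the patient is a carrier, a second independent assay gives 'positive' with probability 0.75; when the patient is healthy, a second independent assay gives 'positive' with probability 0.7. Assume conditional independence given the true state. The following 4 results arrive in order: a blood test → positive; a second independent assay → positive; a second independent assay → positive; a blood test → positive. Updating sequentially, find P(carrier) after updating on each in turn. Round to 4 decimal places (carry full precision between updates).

0.9940

After a blood test='positive': P(carrier) = 0.4·0.9000 / (0.4·0.9000 + 0.1·0.1000) ≈ 0.9730
After a second independent assay='positive': P(carrier) = 0.75·0.9730 / (0.75·0.9730 + 0.7·0.0270) ≈ 0.9747
After a second independent assay='positive': P(carrier) = 0.75·0.9747 / (0.75·0.9747 + 0.7·0.0253) ≈ 0.9764
After a blood test='positive': P(carrier) = 0.4·0.9764 / (0.4·0.9764 + 0.1·0.0236) ≈ 0.9940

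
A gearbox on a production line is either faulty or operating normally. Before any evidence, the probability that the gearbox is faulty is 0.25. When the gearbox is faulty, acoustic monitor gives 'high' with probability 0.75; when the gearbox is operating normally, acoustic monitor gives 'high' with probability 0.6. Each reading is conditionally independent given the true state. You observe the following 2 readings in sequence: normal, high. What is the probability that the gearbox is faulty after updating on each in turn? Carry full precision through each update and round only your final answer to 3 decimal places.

0.207

After 'normal': P(faulty) = 0.25·0.2500 / (0.25·0.2500 + 0.4·0.7500) ≈ 0.1724
After 'high': P(faulty) = 0.75·0.1724 / (0.75·0.1724 + 0.6·0.8276) ≈ 0.2066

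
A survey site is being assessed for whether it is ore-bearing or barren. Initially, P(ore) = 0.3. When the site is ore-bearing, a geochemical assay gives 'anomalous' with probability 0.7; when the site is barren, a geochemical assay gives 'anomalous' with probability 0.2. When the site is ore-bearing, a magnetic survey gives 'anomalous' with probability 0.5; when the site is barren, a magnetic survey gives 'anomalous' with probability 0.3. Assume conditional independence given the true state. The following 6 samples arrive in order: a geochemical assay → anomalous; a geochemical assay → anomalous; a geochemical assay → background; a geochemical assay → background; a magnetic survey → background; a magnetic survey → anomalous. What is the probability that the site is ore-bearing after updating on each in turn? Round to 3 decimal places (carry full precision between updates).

0.468

Apply Bayes' rule sequentially, carrying P(ore) forward.
After a geochemical assay='anomalous': P(ore) = 0.7·0.3000 / (0.7·0.3000 + 0.2·0.7000) ≈ 0.6000
After a geochemical assay='anomalous': P(ore) = 0.7·0.6000 / (0.7·0.6000 + 0.2·0.4000) ≈ 0.8400
After a geochemical assay='background': P(ore) = 0.3·0.8400 / (0.3·0.8400 + 0.8·0.1600) ≈ 0.6632
After a geochemical assay='background': P(ore) = 0.3·0.6632 / (0.3·0.6632 + 0.8·0.3368) ≈ 0.4247
After a magnetic survey='background': P(ore) = 0.5·0.4247 / (0.5·0.4247 + 0.7·0.5753) ≈ 0.3453
After a magnetic survey='anomalous': P(ore) = 0.5·0.3453 / (0.5·0.3453 + 0.3·0.6547) ≈ 0.4678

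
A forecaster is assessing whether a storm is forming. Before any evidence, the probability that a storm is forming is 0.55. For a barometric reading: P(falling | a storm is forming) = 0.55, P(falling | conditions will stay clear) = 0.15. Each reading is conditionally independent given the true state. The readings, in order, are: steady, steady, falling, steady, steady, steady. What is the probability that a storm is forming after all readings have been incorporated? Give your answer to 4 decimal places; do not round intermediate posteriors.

After 'steady': P(storm) = 0.45·0.5500 / (0.45·0.5500 + 0.85·0.4500) ≈ 0.3929
After 'steady': P(storm) = 0.45·0.3929 / (0.45·0.3929 + 0.85·0.6071) ≈ 0.2552
After 'falling': P(storm) = 0.55·0.2552 / (0.55·0.2552 + 0.15·0.7448) ≈ 0.5567
After 'steady': P(storm) = 0.45·0.5567 / (0.45·0.5567 + 0.85·0.4433) ≈ 0.3994
After 'steady': P(storm) = 0.45·0.3994 / (0.45·0.3994 + 0.85·0.6006) ≈ 0.2604
After 'steady': P(storm) = 0.45·0.2604 / (0.45·0.2604 + 0.85·0.7396) ≈ 0.1571

0.1571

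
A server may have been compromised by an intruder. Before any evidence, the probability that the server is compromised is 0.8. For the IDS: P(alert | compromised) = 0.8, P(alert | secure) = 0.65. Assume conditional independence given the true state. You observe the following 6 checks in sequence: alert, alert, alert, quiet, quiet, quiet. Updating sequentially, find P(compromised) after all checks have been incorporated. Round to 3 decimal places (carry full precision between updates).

0.582

After 'alert': P(compromised) = 0.8·0.8000 / (0.8·0.8000 + 0.65·0.2000) ≈ 0.8312
After 'alert': P(compromised) = 0.8·0.8312 / (0.8·0.8312 + 0.65·0.1688) ≈ 0.8583
After 'alert': P(compromised) = 0.8·0.8583 / (0.8·0.8583 + 0.65·0.1417) ≈ 0.8818
After 'quiet': P(compromised) = 0.2·0.8818 / (0.2·0.8818 + 0.35·0.1182) ≈ 0.8099
After 'quiet': P(compromised) = 0.2·0.8099 / (0.2·0.8099 + 0.35·0.1901) ≈ 0.7089
After 'quiet': P(compromised) = 0.2·0.7089 / (0.2·0.7089 + 0.35·0.2911) ≈ 0.5818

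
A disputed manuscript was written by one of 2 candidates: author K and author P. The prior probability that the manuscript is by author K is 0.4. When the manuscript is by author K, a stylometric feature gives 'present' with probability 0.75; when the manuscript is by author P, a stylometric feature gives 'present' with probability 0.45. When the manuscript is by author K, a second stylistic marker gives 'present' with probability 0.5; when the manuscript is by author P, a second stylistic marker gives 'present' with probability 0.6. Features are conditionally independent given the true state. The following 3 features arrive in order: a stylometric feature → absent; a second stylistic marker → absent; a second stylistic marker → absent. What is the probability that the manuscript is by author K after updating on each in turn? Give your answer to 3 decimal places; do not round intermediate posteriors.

After a stylometric feature='absent': P(author K) = 0.25·0.4000 / (0.25·0.4000 + 0.55·0.6000) ≈ 0.2326
After a second stylistic marker='absent': P(author K) = 0.5·0.2326 / (0.5·0.2326 + 0.4·0.7674) ≈ 0.2747
After a second stylistic marker='absent': P(author K) = 0.5·0.2747 / (0.5·0.2747 + 0.4·0.7253) ≈ 0.3213

0.321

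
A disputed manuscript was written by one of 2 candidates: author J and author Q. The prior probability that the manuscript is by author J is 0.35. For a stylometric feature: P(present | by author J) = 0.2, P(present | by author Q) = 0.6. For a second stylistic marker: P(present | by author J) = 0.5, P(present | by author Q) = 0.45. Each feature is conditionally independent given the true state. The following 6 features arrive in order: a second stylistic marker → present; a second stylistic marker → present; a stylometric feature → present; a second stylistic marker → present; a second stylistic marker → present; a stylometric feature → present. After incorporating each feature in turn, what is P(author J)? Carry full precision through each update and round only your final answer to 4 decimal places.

After a second stylistic marker='present': P(author J) = 0.5·0.3500 / (0.5·0.3500 + 0.45·0.6500) ≈ 0.3743
After a second stylistic marker='present': P(author J) = 0.5·0.3743 / (0.5·0.3743 + 0.45·0.6257) ≈ 0.3993
After a stylometric feature='present': P(author J) = 0.2·0.3993 / (0.2·0.3993 + 0.6·0.6007) ≈ 0.1814
After a second stylistic marker='present': P(author J) = 0.5·0.1814 / (0.5·0.1814 + 0.45·0.8186) ≈ 0.1976
After a second stylistic marker='present': P(author J) = 0.5·0.1976 / (0.5·0.1976 + 0.45·0.8024) ≈ 0.2148
After a stylometric feature='present': P(author J) = 0.2·0.2148 / (0.2·0.2148 + 0.6·0.7852) ≈ 0.0836

0.0836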